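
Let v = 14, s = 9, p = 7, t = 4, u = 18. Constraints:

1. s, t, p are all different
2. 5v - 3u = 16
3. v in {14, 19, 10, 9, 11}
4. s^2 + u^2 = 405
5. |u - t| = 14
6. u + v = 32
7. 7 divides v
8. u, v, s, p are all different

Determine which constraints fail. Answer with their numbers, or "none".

All constraints are satisfied.

1. values 9, 4, 7 are pairwise distinct  yes
2. 5v - 3u = 5(14) - 3(18) = 16  yes
3. v = 14 is in {14, 19, 10, 9, 11}  yes
4. s^2 + u^2 = 9^2 + 18^2 = 81 + 324 = 405  yes
5. |18 - 4| = 14  yes
6. u + v = 18 + 14 = 32  yes
7. 14 / 7 = 2, so 7 divides 14  yes
8. values 18, 14, 9, 7 are pairwise distinct  yes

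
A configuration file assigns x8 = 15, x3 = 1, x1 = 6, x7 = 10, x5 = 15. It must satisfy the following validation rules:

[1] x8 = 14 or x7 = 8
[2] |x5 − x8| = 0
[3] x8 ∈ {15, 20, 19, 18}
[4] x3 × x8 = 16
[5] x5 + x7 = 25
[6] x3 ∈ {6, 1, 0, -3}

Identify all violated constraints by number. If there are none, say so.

[1] x8 = 15 ≠ 14 and x7 = 10 ≠ 8; both disjuncts false  ✗
[2] |15 − 15| = 0  ✓
[3] x8 = 15 is in {15, 20, 19, 18}  ✓
[4] x3 × x8 = 1 × 15 = 15, not 16  ✗
[5] x5 + x7 = 15 + 10 = 25  ✓
[6] x3 = 1 is in {6, 1, 0, -3}  ✓

The assignment fails constraints 1, 4.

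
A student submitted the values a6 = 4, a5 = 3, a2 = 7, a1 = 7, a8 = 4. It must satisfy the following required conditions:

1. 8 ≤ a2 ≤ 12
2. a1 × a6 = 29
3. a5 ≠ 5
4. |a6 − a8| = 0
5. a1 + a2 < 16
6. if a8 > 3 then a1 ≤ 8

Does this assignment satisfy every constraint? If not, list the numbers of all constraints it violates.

Violated: 1 and 2.

1. a2 = 7 is outside [8, 12]  FAIL
2. a1 × a6 = 7 × 4 = 28, not 29  FAIL
3. a5 = 3, and 3 ≠ 5  OK
4. |4 − 4| = 0  OK
5. a1 + a2 = 7 + 7 = 14; 14 < 16  OK
6. a8 = 4 > 3, so we need a1 ≤ 8; a1 = 7 ≤ 8  OK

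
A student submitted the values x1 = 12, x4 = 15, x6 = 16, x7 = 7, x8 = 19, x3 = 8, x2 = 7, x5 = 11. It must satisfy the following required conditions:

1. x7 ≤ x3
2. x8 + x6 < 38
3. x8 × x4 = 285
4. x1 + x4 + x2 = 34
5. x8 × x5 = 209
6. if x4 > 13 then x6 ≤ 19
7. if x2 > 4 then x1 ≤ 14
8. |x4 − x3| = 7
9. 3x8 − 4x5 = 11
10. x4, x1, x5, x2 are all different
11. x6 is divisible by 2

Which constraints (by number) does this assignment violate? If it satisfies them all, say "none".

1. x7 = 7, x3 = 8; 7 ≤ 8  true
2. x8 + x6 = 19 + 16 = 35; 35 < 38  true
3. x8 × x4 = 19 × 15 = 285  true
4. x1 + x4 + x2 = 12 + 15 + 7 = 34  true
5. x8 × x5 = 19 × 11 = 209  true
6. x4 = 15 > 13, so we need x6 ≤ 19; x6 = 16 ≤ 19  true
7. x2 = 7 > 4, so we need x1 ≤ 14; x1 = 12 ≤ 14  true
8. |15 − 8| = 7  true
9. 3x8 − 4x5 = 3(19) − 4(11) = 13, not 11  false
10. values 15, 12, 11, 7 are pairwise distinct  true
11. 16 / 2 = 8, so 2 divides 16  true

The assignment fails constraint 9.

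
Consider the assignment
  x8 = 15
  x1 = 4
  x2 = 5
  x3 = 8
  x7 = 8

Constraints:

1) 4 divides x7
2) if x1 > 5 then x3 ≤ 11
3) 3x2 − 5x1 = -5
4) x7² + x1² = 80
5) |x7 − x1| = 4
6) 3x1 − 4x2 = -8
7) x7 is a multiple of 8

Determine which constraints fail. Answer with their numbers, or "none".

None — every constraint holds.

1) 8 / 4 = 2, so 4 divides 8 — holds.
2) x1 = 4, not > 5; antecedent false, conditional vacuously true — holds.
3) 3x2 − 5x1 = 3(5) − 5(4) = -5 — holds.
4) x7² + x1² = 8² + 4² = 64 + 16 = 80 — holds.
5) |8 − 4| = 4 — holds.
6) 3x1 − 4x2 = 3(4) − 4(5) = -8 — holds.
7) 8 / 8 = 1, so 8 divides 8 — holds.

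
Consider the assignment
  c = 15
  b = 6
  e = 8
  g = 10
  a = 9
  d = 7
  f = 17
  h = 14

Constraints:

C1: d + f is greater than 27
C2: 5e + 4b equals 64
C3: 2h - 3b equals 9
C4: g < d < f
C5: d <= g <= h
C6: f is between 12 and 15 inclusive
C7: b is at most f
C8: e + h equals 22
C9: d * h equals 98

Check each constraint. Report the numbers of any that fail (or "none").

C1: d + f = 7 + 17 = 24; 24 ≤ 27, bound 27 not met — does not hold.
C2: 5e + 4b = 5(8) + 4(6) = 64 — holds.
C3: 2h - 3b = 2(14) - 3(6) = 10, not 9 — does not hold.
C4: values 10, 7, 17; g = 10 is not < d = 7 — does not hold.
C5: values 7 <= 10 <= 14 — holds.
C6: f = 17 is outside [12, 15] — does not hold.
C7: b = 6, f = 17; 6 ≤ 17 — holds.
C8: e + h = 8 + 14 = 22 — holds.
C9: d * h = 7 * 14 = 98 — holds.

No — constraints 1, 3, 4, and 6 are not satisfied.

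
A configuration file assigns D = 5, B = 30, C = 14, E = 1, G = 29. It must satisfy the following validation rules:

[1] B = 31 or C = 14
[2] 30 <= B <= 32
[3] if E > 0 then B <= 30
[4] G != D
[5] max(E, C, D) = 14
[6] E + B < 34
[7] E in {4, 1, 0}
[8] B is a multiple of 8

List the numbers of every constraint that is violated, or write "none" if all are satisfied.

Violated: 8.

[1] B = 30 ≠ 31, but C = 14 = 14 (second disjunct) — holds.
[2] B = 30 lies in [30, 32] — holds.
[3] E = 1 > 0, so we need B ≤ 30; B = 30 ≤ 30 — holds.
[4] G = 29, D = 5; distinct — holds.
[5] max(1, 14, 5) = 14 — holds.
[6] E + B = 1 + 30 = 31; 31 < 34 — holds.
[7] E = 1 is in {4, 1, 0} — holds.
[8] 30 = 8*3 + 6, so 8 does not divide 30 — fails.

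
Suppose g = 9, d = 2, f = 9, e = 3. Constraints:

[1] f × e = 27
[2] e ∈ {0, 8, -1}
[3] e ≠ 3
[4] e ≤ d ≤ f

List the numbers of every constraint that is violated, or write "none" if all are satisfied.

[1] f × e = 9 × 3 = 27  true
[2] e = 3 is not in {0, 8, -1}  false
[3] e = 3, but 3 is required to differ  false
[4] values 3, 2, 9; e = 3 is not ≤ d = 2  false

Constraints 2, 3, and 4 do not hold.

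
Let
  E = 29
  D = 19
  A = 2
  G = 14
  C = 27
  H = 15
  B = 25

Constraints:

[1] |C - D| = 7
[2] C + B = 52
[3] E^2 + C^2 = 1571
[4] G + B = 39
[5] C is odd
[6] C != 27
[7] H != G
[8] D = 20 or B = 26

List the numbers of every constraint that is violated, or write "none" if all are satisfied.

[1] |27 - 19| = 8, not 7  ✘
[2] C + B = 27 + 25 = 52  ✔
[3] E^2 + C^2 = 29^2 + 27^2 = 841 + 729 = 1570, not 1571  ✘
[4] G + B = 14 + 25 = 39  ✔
[5] C = 27 is odd  ✔
[6] C = 27, but 27 is required to differ  ✘
[7] H = 15, G = 14; distinct  ✔
[8] D = 19 ≠ 20 and B = 25 ≠ 26; both disjuncts false  ✘

Violated: 1, 3, 6, and 8.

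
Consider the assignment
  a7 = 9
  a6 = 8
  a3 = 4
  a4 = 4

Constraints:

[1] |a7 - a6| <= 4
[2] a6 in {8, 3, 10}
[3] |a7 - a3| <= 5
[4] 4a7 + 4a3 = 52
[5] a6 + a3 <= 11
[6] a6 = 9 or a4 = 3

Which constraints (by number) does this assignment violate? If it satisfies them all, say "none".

[1] |9 - 8| = 1; 1 ≤ 4 — holds.
[2] a6 = 8 is in {8, 3, 10} — holds.
[3] |9 - 4| = 5; 5 ≤ 5 — holds.
[4] 4a7 + 4a3 = 4(9) + 4(4) = 52 — holds.
[5] a6 + a3 = 8 + 4 = 12; 12 > 11, bound 11 not met — fails.
[6] a6 = 8 ≠ 9 and a4 = 4 ≠ 3; both disjuncts false — fails.

No — constraints 5 and 6 are not satisfied.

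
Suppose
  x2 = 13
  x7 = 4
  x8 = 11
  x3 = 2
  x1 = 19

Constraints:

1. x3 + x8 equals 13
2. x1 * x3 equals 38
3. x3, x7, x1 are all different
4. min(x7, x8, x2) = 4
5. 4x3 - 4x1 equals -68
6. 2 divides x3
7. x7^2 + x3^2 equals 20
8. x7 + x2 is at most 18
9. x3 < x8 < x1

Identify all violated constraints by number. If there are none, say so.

1. x3 + x8 = 2 + 11 = 13 — satisfied.
2. x1 * x3 = 19 * 2 = 38 — satisfied.
3. values 2, 4, 19 are pairwise distinct — satisfied.
4. min(4, 11, 13) = 4 — satisfied.
5. 4x3 - 4x1 = 4(2) - 4(19) = -68 — satisfied.
6. 2 / 2 = 1, so 2 divides 2 — satisfied.
7. x7^2 + x3^2 = 4^2 + 2^2 = 16 + 4 = 20 — satisfied.
8. x7 + x2 = 4 + 13 = 17; 17 ≤ 18 — satisfied.
9. values 2 < 11 < 19 — satisfied.

No violations.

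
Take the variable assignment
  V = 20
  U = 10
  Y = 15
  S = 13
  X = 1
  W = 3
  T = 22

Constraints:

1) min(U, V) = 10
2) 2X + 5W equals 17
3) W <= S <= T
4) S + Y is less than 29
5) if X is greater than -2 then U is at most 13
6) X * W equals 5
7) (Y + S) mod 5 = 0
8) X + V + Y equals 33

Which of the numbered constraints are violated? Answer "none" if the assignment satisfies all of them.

Constraints 6, 7, 8 do not hold.

1) min(10, 20) = 10  OK
2) 2X + 5W = 2(1) + 5(3) = 17  OK
3) values 3 <= 13 <= 22  OK
4) S + Y = 13 + 15 = 28; 28 < 29  OK
5) X = 1 > -2, so we need U ≤ 13; U = 10 ≤ 13  OK
6) X * W = 1 * 3 = 3, not 5  FAIL
7) Y + S = 28; 28 mod 5 = 3, not 0  FAIL
8) X + V + Y = 1 + 20 + 15 = 36, not 33  FAIL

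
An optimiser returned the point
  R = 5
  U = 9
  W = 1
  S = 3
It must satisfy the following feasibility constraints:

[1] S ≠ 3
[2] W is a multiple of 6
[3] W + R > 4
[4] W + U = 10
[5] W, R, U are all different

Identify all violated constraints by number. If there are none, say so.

[1] S = 3, but 3 is required to differ  ✗
[2] 1 = 6×0 + 1, so 6 does not divide 1  ✗
[3] W + R = 1 + 5 = 6; 6 > 4  ✓
[4] W + U = 1 + 9 = 10  ✓
[5] values 1, 5, 9 are pairwise distinct  ✓

Constraints 1, 2 do not hold.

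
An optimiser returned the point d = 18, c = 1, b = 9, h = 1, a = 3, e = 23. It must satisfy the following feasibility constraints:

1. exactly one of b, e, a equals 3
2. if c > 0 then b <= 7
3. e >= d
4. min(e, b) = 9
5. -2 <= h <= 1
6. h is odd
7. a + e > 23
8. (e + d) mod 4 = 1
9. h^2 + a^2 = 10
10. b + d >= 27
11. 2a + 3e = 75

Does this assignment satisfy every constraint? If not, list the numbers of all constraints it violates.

1. b=9, e=23, a=3; 1 of them equals 3  ✔
2. c = 1 > 0, so we need b ≤ 7; but b = 9 > 7  ✘
3. e = 23, d = 18; 23 ≥ 18  ✔
4. min(23, 9) = 9  ✔
5. h = 1 lies in [-2, 1]  ✔
6. h = 1 is odd  ✔
7. a + e = 3 + 23 = 26; 26 > 23  ✔
8. e + d = 41; 41 mod 4 = 1  ✔
9. h^2 + a^2 = 1^2 + 3^2 = 1 + 9 = 10  ✔
10. b + d = 9 + 18 = 27; 27 ≥ 27  ✔
11. 2a + 3e = 2(3) + 3(23) = 75  ✔

Constraint 2 does not hold.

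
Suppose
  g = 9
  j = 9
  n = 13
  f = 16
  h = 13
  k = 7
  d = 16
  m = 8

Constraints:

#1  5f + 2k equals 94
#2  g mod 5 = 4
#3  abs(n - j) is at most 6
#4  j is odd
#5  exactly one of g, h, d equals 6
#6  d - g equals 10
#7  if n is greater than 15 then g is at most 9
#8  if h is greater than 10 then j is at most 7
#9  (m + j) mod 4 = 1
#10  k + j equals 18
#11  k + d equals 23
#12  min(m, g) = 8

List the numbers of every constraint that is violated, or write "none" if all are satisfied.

#1 5f + 2k = 5(16) + 2(7) = 94  ✓
#2 9 mod 5 = 4  ✓
#3 abs(13 - 9) = 4; 4 ≤ 6  ✓
#4 j = 9 is odd  ✓
#5 g=9, h=13, d=16; 0 of them equal 6, not exactly one  ✗
#6 d - g = 16 - 9 = 7, not 10  ✗
#7 n = 13, not > 15; antecedent false, conditional vacuously true  ✓
#8 h = 13 > 10, so we need j ≤ 7; but j = 9 > 7  ✗
#9 m + j = 17; 17 mod 4 = 1  ✓
#10 k + j = 7 + 9 = 16, not 18  ✗
#11 k + d = 7 + 16 = 23  ✓
#12 min(8, 9) = 8  ✓

Constraints 5, 6, 8, 10 are violated.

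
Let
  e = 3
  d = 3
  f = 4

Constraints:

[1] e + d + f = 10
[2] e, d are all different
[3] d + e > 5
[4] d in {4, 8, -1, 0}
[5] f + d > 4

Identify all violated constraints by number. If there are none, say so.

[1] e + d + f = 3 + 3 + 4 = 10 — holds.
[2] e = d = 3, not all different — fails.
[3] d + e = 3 + 3 = 6; 6 > 5 — holds.
[4] d = 3 is not in {4, 8, -1, 0} — fails.
[5] f + d = 4 + 3 = 7; 7 > 4 — holds.

Constraints 2, 4 are violated.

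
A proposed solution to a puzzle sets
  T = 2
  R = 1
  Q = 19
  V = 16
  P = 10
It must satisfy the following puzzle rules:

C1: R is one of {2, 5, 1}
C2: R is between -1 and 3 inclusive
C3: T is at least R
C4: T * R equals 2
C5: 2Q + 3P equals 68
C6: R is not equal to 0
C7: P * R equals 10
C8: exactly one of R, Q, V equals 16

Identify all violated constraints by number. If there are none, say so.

C1: R = 1 is in {2, 5, 1}  ✓
C2: R = 1 lies in [-1, 3]  ✓
C3: T = 2, R = 1; 2 ≥ 1  ✓
C4: T * R = 2 * 1 = 2  ✓
C5: 2Q + 3P = 2(19) + 3(10) = 68  ✓
C6: R = 1, and 1 ≠ 0  ✓
C7: P * R = 10 * 1 = 10  ✓
C8: R=1, Q=19, V=16; 1 of them equals 16  ✓

Yes — all constraints hold.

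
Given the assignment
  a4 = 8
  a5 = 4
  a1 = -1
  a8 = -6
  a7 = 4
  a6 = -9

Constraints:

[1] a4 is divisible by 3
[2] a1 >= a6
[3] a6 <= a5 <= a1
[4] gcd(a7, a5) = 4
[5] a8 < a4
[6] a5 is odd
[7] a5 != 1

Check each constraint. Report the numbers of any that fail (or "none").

[1] 8 = 3*2 + 2, so 3 does not divide 8  ✗
[2] a1 = -1, a6 = -9; -1 ≥ -9  ✓
[3] values -9, 4, -1; a5 = 4 is not <= a1 = -1  ✗
[4] gcd(4, 4) = 4  ✓
[5] a8 = -6, a4 = 8; -6 < 8  ✓
[6] a5 = 4 is even  ✗
[7] a5 = 4, and 4 ≠ 1  ✓

Violated: 1, 3, and 6.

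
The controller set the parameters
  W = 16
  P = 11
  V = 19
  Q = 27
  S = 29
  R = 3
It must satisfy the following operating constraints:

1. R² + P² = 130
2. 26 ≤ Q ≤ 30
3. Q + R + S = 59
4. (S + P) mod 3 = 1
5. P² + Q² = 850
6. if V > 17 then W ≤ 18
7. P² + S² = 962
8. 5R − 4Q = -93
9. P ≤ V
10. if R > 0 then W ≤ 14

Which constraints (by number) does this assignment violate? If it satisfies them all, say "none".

No — constraint 10 is not satisfied.

1. R² + P² = 3² + 11² = 9 + 121 = 130  holds
2. Q = 27 lies in [26, 30]  holds
3. Q + R + S = 27 + 3 + 29 = 59  holds
4. S + P = 40; 40 mod 3 = 1  holds
5. P² + Q² = 11² + 27² = 121 + 729 = 850  holds
6. V = 19 > 17, so we need W ≤ 18; W = 16 ≤ 18  holds
7. P² + S² = 11² + 29² = 121 + 841 = 962  holds
8. 5R − 4Q = 5(3) − 4(27) = -93  holds
9. P = 11, V = 19; 11 ≤ 19  holds
10. R = 3 > 0, so we need W ≤ 14; but W = 16 > 14  fails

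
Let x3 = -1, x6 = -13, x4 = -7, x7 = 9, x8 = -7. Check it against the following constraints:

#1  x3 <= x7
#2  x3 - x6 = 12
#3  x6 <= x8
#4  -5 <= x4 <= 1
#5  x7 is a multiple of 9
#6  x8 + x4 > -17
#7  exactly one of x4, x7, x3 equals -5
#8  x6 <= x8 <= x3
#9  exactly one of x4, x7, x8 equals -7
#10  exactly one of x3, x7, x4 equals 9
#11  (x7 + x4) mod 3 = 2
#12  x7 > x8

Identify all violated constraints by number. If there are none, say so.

The assignment fails constraints 4, 7, 9.

#1 x3 = -1, x7 = 9; -1 ≤ 9  yes
#2 x3 - x6 = -1 - (-13) = 12  yes
#3 x6 = -13, x8 = -7; -13 ≤ -7  yes
#4 x4 = -7 is outside [-5, 1]  no
#5 9 / 9 = 1, so 9 divides 9  yes
#6 x8 + x4 = -7 + (-7) = -14; -14 > -17  yes
#7 x4=-7, x7=9, x3=-1; 0 of them equal -5, not exactly one  no
#8 values -13 <= -7 <= -1  yes
#9 x4=-7, x7=9, x8=-7; 2 of them equal -7, not exactly one  no
#10 x3=-1, x7=9, x4=-7; 1 of them equals 9  yes
#11 x7 + x4 = 2; 2 mod 3 = 2  yes
#12 x7 = 9, x8 = -7; 9 > -7  yes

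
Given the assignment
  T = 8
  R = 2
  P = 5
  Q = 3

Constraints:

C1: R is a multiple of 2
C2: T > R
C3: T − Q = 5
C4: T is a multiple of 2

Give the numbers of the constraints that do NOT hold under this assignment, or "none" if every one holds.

Yes — all constraints hold.

C1: 2 / 2 = 1, so 2 divides 2 — OK.
C2: T = 8, R = 2; 8 > 2 — OK.
C3: T − Q = 8 − 3 = 5 — OK.
C4: 8 / 2 = 4, so 2 divides 8 — OK.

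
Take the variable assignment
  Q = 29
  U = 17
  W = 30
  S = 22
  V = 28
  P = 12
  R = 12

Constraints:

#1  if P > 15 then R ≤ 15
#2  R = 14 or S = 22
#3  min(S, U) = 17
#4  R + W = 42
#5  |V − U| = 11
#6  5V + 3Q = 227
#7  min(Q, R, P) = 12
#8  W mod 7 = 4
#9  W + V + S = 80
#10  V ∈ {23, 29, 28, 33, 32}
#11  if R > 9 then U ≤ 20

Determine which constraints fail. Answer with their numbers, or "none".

Violated: 8.

#1 P = 12, not > 15; antecedent false, conditional vacuously true — holds.
#2 R = 12 ≠ 14, but S = 22 = 22 (second disjunct) — holds.
#3 min(22, 17) = 17 — holds.
#4 R + W = 12 + 30 = 42 — holds.
#5 |28 − 17| = 11 — holds.
#6 5V + 3Q = 5(28) + 3(29) = 227 — holds.
#7 min(29, 12, 12) = 12 — holds.
#8 30 mod 7 = 2, not 4 — does not hold.
#9 W + V + S = 30 + 28 + 22 = 80 — holds.
#10 V = 28 is in {23, 29, 28, 33, 32} — holds.
#11 R = 12 > 9, so we need U ≤ 20; U = 17 ≤ 20 — holds.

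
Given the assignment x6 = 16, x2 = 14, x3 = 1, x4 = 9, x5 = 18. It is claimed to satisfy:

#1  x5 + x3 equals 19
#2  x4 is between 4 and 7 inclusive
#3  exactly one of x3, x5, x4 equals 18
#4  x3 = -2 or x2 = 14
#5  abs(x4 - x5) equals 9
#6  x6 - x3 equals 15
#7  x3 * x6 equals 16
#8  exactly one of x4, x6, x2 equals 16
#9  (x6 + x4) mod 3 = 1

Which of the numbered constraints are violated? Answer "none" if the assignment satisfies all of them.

#1 x5 + x3 = 18 + 1 = 19 — OK.
#2 x4 = 9 is outside [4, 7] — violated.
#3 x3=1, x5=18, x4=9; 1 of them equals 18 — OK.
#4 x3 = 1 ≠ -2, but x2 = 14 = 14 (second disjunct) — OK.
#5 abs(9 - 18) = 9 — OK.
#6 x6 - x3 = 16 - 1 = 15 — OK.
#7 x3 * x6 = 1 * 16 = 16 — OK.
#8 x4=9, x6=16, x2=14; 1 of them equals 16 — OK.
#9 x6 + x4 = 25; 25 mod 3 = 1 — OK.

The assignment fails constraint 2.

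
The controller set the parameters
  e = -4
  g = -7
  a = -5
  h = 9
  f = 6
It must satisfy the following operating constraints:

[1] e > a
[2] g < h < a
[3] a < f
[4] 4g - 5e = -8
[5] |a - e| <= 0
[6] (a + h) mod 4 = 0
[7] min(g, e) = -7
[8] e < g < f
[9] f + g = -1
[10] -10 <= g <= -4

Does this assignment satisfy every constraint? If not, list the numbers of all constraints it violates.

[1] e = -4, a = -5; -4 > -5 — holds.
[2] values -7, 9, -5; h = 9 is not < a = -5 — fails.
[3] a = -5, f = 6; -5 < 6 — holds.
[4] 4g - 5e = 4(-7) - 5(-4) = -8 — holds.
[5] |-5 - (-4)| = 1; 1 > 0, exceeds bound 0 — fails.
[6] a + h = 4; 4 mod 4 = 0 — holds.
[7] min(-7, -4) = -7 — holds.
[8] values -4, -7, 6; e = -4 is not < g = -7 — fails.
[9] f + g = 6 + (-7) = -1 — holds.
[10] g = -7 lies in [-10, -4] — holds.

The assignment fails constraints 2, 5, 8.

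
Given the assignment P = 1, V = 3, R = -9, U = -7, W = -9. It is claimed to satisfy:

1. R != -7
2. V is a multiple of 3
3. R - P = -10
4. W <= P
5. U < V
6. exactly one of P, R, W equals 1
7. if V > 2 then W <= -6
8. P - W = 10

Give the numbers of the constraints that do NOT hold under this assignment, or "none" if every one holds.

1. R = -9, and -9 ≠ -7  yes
2. 3 / 3 = 1, so 3 divides 3  yes
3. R - P = -9 - 1 = -10  yes
4. W = -9, P = 1; -9 ≤ 1  yes
5. U = -7, V = 3; -7 < 3  yes
6. P=1, R=-9, W=-9; 1 of them equals 1  yes
7. V = 3 > 2, so we need W ≤ -6; W = -9 ≤ -6  yes
8. P - W = 1 - (-9) = 10  yes

All constraints are satisfied.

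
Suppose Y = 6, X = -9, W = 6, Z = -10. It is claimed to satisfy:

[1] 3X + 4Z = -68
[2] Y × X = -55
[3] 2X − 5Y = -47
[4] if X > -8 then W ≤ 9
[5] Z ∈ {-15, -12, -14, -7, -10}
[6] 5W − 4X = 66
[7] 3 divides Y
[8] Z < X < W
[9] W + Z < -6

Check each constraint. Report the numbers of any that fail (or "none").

[1] 3X + 4Z = 3(-9) + 4(-10) = -67, not -68 — violated.
[2] Y × X = 6 × (-9) = -54, not -55 — violated.
[3] 2X − 5Y = 2(-9) − 5(6) = -48, not -47 — violated.
[4] X = -9, not > -8; antecedent false, conditional vacuously true — OK.
[5] Z = -10 is in {-15, -12, -14, -7, -10} — OK.
[6] 5W − 4X = 5(6) − 4(-9) = 66 — OK.
[7] 6 / 3 = 2, so 3 divides 6 — OK.
[8] values -10 < -9 < 6 — OK.
[9] W + Z = 6 + (-10) = -4; -4 ≥ -6, bound -6 not met — violated.

Violated: 1, 2, 3, and 9.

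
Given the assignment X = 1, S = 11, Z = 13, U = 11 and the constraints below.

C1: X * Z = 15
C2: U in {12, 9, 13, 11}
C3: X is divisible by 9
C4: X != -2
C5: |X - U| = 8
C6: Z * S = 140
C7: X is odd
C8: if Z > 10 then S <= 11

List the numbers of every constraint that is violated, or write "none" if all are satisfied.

C1: X * Z = 1 * 13 = 13, not 15 — violated.
C2: U = 11 is in {12, 9, 13, 11} — OK.
C3: 1 = 9*0 + 1, so 9 does not divide 1 — violated.
C4: X = 1, and 1 ≠ -2 — OK.
C5: |1 - 11| = 10, not 8 — violated.
C6: Z * S = 13 * 11 = 143, not 140 — violated.
C7: X = 1 is odd — OK.
C8: Z = 13 > 10, so we need S ≤ 11; S = 11 ≤ 11 — OK.

The assignment fails constraints 1, 3, 5, 6.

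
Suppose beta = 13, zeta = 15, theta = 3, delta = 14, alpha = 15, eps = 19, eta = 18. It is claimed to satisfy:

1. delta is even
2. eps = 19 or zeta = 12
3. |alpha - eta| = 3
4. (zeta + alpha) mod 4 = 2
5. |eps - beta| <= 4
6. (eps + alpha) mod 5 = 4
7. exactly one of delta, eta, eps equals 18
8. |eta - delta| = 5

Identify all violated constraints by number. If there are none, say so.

No — constraints 5, 8 are not satisfied.

1. delta = 14 is even  holds
2. eps = 19 = 19 (first disjunct)  holds
3. |15 - 18| = 3  holds
4. zeta + alpha = 30; 30 mod 4 = 2  holds
5. |19 - 13| = 6; 6 > 4, exceeds bound 4  fails
6. eps + alpha = 34; 34 mod 5 = 4  holds
7. delta=14, eta=18, eps=19; 1 of them equals 18  holds
8. |18 - 14| = 4, not 5  fails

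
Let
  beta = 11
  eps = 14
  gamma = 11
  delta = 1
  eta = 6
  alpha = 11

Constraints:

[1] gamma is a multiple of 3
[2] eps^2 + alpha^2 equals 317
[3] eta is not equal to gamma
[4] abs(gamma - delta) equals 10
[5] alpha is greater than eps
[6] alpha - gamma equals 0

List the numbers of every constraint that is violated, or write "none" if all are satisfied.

Violated: 1 and 5.

[1] 11 = 3*3 + 2, so 3 does not divide 11  false
[2] eps^2 + alpha^2 = 14^2 + 11^2 = 196 + 121 = 317  true
[3] eta = 6, gamma = 11; distinct  true
[4] abs(11 - 1) = 10  true
[5] alpha = 11, eps = 14; 11 ≤ 14 (want >)  false
[6] alpha - gamma = 11 - 11 = 0  true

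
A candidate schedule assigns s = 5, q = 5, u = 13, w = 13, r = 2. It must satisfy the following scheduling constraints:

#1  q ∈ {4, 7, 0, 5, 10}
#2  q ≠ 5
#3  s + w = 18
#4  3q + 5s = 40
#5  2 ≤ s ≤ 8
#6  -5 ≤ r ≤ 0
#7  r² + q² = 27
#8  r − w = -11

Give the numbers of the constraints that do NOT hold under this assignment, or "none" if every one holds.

No — constraints 2, 6, 7 are not satisfied.

#1 q = 5 is in {4, 7, 0, 5, 10} — satisfied.
#2 q = 5, but 5 is required to differ — violated.
#3 s + w = 5 + 13 = 18 — satisfied.
#4 3q + 5s = 3(5) + 5(5) = 40 — satisfied.
#5 s = 5 lies in [2, 8] — satisfied.
#6 r = 2 is outside [-5, 0] — violated.
#7 r² + q² = 2² + 5² = 4 + 25 = 29, not 27 — violated.
#8 r − w = 2 − 13 = -11 — satisfied.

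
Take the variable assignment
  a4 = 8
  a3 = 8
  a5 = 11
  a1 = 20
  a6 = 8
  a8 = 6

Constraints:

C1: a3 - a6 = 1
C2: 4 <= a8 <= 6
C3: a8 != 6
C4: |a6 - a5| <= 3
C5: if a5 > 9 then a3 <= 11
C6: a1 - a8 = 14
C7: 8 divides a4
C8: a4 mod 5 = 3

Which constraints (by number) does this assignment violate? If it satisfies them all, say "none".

C1: a3 - a6 = 8 - 8 = 0, not 1 — violated.
C2: a8 = 6 lies in [4, 6] — OK.
C3: a8 = 6, but 6 is required to differ — violated.
C4: |8 - 11| = 3; 3 ≤ 3 — OK.
C5: a5 = 11 > 9, so we need a3 ≤ 11; a3 = 8 ≤ 11 — OK.
C6: a1 - a8 = 20 - 6 = 14 — OK.
C7: 8 / 8 = 1, so 8 divides 8 — OK.
C8: 8 mod 5 = 3 — OK.

Constraints 1 and 3 do not hold.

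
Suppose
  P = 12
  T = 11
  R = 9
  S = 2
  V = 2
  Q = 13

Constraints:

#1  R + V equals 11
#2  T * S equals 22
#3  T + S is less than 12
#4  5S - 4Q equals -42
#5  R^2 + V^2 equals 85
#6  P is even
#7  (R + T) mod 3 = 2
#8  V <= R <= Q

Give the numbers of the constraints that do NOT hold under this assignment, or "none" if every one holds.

Constraint 3 does not hold.

#1 R + V = 9 + 2 = 11  yes
#2 T * S = 11 * 2 = 22  yes
#3 T + S = 11 + 2 = 13; 13 ≥ 12, bound 12 not met  no
#4 5S - 4Q = 5(2) - 4(13) = -42  yes
#5 R^2 + V^2 = 9^2 + 2^2 = 81 + 4 = 85  yes
#6 P = 12 is even  yes
#7 R + T = 20; 20 mod 3 = 2  yes
#8 values 2 <= 9 <= 13  yes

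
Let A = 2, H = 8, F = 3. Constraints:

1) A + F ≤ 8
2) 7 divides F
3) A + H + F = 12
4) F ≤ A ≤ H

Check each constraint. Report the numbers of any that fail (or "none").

1) A + F = 2 + 3 = 5; 5 ≤ 8 — satisfied.
2) 3 = 7×0 + 3, so 7 does not divide 3 — violated.
3) A + H + F = 2 + 8 + 3 = 13, not 12 — violated.
4) values 3, 2, 8; F = 3 is not ≤ A = 2 — violated.

No — constraints 2, 3, and 4 are not satisfied.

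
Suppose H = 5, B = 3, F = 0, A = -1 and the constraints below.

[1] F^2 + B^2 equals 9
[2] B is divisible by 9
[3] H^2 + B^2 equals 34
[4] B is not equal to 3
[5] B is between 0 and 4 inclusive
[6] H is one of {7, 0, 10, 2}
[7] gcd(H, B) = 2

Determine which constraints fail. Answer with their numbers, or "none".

No — constraints 2, 4, 6, and 7 are not satisfied.

[1] F^2 + B^2 = 0^2 + 3^2 = 0 + 9 = 9 — holds.
[2] 3 = 9*0 + 3, so 9 does not divide 3 — does not hold.
[3] H^2 + B^2 = 5^2 + 3^2 = 25 + 9 = 34 — holds.
[4] B = 3, but 3 is required to differ — does not hold.
[5] B = 3 lies in [0, 4] — holds.
[6] H = 5 is not in {7, 0, 10, 2} — does not hold.
[7] gcd(5, 3) = 1, not 2 — does not hold.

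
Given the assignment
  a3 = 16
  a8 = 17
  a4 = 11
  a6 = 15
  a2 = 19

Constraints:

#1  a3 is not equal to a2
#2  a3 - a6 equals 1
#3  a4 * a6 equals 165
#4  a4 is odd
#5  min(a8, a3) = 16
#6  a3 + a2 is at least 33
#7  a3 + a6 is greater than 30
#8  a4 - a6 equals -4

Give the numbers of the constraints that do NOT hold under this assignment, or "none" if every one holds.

#1 a3 = 16, a2 = 19; distinct — holds.
#2 a3 - a6 = 16 - 15 = 1 — holds.
#3 a4 * a6 = 11 * 15 = 165 — holds.
#4 a4 = 11 is odd — holds.
#5 min(17, 16) = 16 — holds.
#6 a3 + a2 = 16 + 19 = 35; 35 ≥ 33 — holds.
#7 a3 + a6 = 16 + 15 = 31; 31 > 30 — holds.
#8 a4 - a6 = 11 - 15 = -4 — holds.

The assignment satisfies every constraint.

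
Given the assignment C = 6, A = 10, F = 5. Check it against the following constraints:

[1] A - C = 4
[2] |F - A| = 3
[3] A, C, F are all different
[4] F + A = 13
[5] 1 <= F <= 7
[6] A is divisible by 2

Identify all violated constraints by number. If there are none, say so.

[1] A - C = 10 - 6 = 4 — holds.
[2] |5 - 10| = 5, not 3 — does not hold.
[3] values 10, 6, 5 are pairwise distinct — holds.
[4] F + A = 5 + 10 = 15, not 13 — does not hold.
[5] F = 5 lies in [1, 7] — holds.
[6] 10 / 2 = 5, so 2 divides 10 — holds.

Violated: 2, 4.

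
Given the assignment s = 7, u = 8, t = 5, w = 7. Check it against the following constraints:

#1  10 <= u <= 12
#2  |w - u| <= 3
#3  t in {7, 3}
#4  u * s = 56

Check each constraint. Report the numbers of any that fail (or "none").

The assignment fails constraints 1 and 3.

#1 u = 8 is outside [10, 12]  false
#2 |7 - 8| = 1; 1 ≤ 3  true
#3 t = 5 is not in {7, 3}  false
#4 u * s = 8 * 7 = 56  true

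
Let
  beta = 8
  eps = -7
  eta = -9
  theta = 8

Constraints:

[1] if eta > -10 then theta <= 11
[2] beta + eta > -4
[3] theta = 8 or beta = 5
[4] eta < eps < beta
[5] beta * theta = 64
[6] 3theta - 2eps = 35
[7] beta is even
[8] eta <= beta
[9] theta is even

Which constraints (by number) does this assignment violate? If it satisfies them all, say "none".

Constraint 6 is violated.

[1] eta = -9 > -10, so we need theta ≤ 11; theta = 8 ≤ 11 — holds.
[2] beta + eta = 8 + (-9) = -1; -1 > -4 — holds.
[3] theta = 8 = 8 (first disjunct) — holds.
[4] values -9 < -7 < 8 — holds.
[5] beta * theta = 8 * 8 = 64 — holds.
[6] 3theta - 2eps = 3(8) - 2(-7) = 38, not 35 — fails.
[7] beta = 8 is even — holds.
[8] eta = -9, beta = 8; -9 ≤ 8 — holds.
[9] theta = 8 is even — holds.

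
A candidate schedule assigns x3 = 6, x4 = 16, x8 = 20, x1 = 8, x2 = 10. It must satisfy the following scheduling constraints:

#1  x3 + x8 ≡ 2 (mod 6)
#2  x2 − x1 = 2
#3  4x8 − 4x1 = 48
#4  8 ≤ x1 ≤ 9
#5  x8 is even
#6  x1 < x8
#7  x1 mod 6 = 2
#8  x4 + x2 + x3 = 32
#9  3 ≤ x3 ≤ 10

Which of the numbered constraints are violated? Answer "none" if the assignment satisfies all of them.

#1 x3 + x8 = 26; 26 mod 6 = 2 — OK.
#2 x2 − x1 = 10 − 8 = 2 — OK.
#3 4x8 − 4x1 = 4(20) − 4(8) = 48 — OK.
#4 x1 = 8 lies in [8, 9] — OK.
#5 x8 = 20 is even — OK.
#6 x1 = 8, x8 = 20; 8 < 20 — OK.
#7 8 mod 6 = 2 — OK.
#8 x4 + x2 + x3 = 16 + 10 + 6 = 32 — OK.
#9 x3 = 6 lies in [3, 10] — OK.

No violations.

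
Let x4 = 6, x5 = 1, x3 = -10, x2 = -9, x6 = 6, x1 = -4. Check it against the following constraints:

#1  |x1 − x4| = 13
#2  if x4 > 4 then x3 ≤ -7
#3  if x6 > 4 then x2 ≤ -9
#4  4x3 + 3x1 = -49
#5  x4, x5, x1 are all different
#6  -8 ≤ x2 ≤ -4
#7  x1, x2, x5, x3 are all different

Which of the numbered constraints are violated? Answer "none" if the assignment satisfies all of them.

#1 |-4 − 6| = 10, not 13  no
#2 x4 = 6 > 4, so we need x3 ≤ -7; x3 = -10 ≤ -7  yes
#3 x6 = 6 > 4, so we need x2 ≤ -9; x2 = -9 ≤ -9  yes
#4 4x3 + 3x1 = 4(-10) + 3(-4) = -52, not -49  no
#5 values 6, 1, -4 are pairwise distinct  yes
#6 x2 = -9 is outside [-8, -4]  no
#7 values -4, -9, 1, -10 are pairwise distinct  yes

Constraints 1, 4, and 6 are violated.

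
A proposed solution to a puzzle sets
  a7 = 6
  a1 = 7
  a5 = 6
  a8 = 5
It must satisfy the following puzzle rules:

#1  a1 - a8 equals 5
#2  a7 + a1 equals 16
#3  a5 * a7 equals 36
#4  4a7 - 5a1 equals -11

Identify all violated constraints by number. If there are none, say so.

Constraints 1 and 2 are violated.

#1 a1 - a8 = 7 - 5 = 2, not 5 — fails.
#2 a7 + a1 = 6 + 7 = 13, not 16 — fails.
#3 a5 * a7 = 6 * 6 = 36 — holds.
#4 4a7 - 5a1 = 4(6) - 5(7) = -11 — holds.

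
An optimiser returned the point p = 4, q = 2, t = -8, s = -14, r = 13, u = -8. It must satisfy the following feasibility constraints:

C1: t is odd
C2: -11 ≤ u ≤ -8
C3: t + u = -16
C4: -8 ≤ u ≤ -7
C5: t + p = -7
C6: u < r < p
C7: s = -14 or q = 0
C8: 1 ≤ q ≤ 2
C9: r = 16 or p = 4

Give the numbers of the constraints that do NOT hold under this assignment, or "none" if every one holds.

C1: t = -8 is even — violated.
C2: u = -8 lies in [-11, -8] — satisfied.
C3: t + u = -8 + (-8) = -16 — satisfied.
C4: u = -8 lies in [-8, -7] — satisfied.
C5: t + p = -8 + 4 = -4, not -7 — violated.
C6: values -8, 13, 4; r = 13 is not < p = 4 — violated.
C7: s = -14 = -14 (first disjunct) — satisfied.
C8: q = 2 lies in [1, 2] — satisfied.
C9: r = 13 ≠ 16, but p = 4 = 4 (second disjunct) — satisfied.

No — constraints 1, 5, and 6 are not satisfied.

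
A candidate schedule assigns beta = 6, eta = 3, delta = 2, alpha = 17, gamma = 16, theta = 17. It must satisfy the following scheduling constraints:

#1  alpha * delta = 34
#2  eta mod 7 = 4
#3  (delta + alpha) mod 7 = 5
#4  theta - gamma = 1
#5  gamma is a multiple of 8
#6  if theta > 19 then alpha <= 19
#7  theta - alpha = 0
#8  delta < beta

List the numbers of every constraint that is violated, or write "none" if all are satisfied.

#1 alpha * delta = 17 * 2 = 34  ✓
#2 3 mod 7 = 3, not 4  ✗
#3 delta + alpha = 19; 19 mod 7 = 5  ✓
#4 theta - gamma = 17 - 16 = 1  ✓
#5 16 / 8 = 2, so 8 divides 16  ✓
#6 theta = 17, not > 19; antecedent false, conditional vacuously true  ✓
#7 theta - alpha = 17 - 17 = 0  ✓
#8 delta = 2, beta = 6; 2 < 6  ✓

No — constraint 2 is not satisfied.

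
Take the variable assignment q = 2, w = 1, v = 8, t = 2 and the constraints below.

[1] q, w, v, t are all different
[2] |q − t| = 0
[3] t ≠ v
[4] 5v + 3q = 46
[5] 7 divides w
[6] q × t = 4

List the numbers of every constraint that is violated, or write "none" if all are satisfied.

[1] q = t = 2, not all different  fails
[2] |2 − 2| = 0  holds
[3] t = 2, v = 8; distinct  holds
[4] 5v + 3q = 5(8) + 3(2) = 46  holds
[5] 1 = 7×0 + 1, so 7 does not divide 1  fails
[6] q × t = 2 × 2 = 4  holds

The assignment fails constraints 1 and 5.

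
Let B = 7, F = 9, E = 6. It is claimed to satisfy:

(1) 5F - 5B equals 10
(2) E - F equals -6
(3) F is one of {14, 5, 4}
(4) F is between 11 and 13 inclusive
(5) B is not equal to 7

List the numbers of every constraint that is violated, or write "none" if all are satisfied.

(1) 5F - 5B = 5(9) - 5(7) = 10  OK
(2) E - F = 6 - 9 = -3, not -6  FAIL
(3) F = 9 is not in {14, 5, 4}  FAIL
(4) F = 9 is outside [11, 13]  FAIL
(5) B = 7, but 7 is required to differ  FAIL

No — constraints 2, 3, 4, 5 are not satisfied.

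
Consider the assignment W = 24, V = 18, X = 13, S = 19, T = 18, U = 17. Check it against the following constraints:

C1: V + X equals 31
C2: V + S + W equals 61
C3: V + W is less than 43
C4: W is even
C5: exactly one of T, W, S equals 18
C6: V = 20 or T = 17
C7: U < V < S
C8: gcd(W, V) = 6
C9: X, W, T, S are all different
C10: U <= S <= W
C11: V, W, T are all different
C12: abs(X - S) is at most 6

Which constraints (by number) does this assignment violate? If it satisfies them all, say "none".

C1: V + X = 18 + 13 = 31 — OK.
C2: V + S + W = 18 + 19 + 24 = 61 — OK.
C3: V + W = 18 + 24 = 42; 42 < 43 — OK.
C4: W = 24 is even — OK.
C5: T=18, W=24, S=19; 1 of them equals 18 — OK.
C6: V = 18 ≠ 20 and T = 18 ≠ 17; both disjuncts false — violated.
C7: values 17 < 18 < 19 — OK.
C8: gcd(24, 18) = 6 — OK.
C9: values 13, 24, 18, 19 are pairwise distinct — OK.
C10: values 17 <= 19 <= 24 — OK.
C11: V = T = 18, not all different — violated.
C12: abs(13 - 19) = 6; 6 ≤ 6 — OK.

Violated: 6 and 11.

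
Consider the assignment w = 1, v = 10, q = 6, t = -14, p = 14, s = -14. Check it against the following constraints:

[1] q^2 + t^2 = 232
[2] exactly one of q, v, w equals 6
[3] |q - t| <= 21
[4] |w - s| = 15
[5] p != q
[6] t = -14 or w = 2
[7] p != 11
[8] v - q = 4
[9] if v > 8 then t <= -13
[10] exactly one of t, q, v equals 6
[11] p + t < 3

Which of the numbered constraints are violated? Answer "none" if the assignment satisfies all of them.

All constraints are satisfied.

[1] q^2 + t^2 = 6^2 + (-14)^2 = 36 + 196 = 232 — OK.
[2] q=6, v=10, w=1; 1 of them equals 6 — OK.
[3] |6 - (-14)| = 20; 20 ≤ 21 — OK.
[4] |1 - (-14)| = 15 — OK.
[5] p = 14, q = 6; distinct — OK.
[6] t = -14 = -14 (first disjunct) — OK.
[7] p = 14, and 14 ≠ 11 — OK.
[8] v - q = 10 - 6 = 4 — OK.
[9] v = 10 > 8, so we need t ≤ -13; t = -14 ≤ -13 — OK.
[10] t=-14, q=6, v=10; 1 of them equals 6 — OK.
[11] p + t = 14 + (-14) = 0; 0 < 3 — OK.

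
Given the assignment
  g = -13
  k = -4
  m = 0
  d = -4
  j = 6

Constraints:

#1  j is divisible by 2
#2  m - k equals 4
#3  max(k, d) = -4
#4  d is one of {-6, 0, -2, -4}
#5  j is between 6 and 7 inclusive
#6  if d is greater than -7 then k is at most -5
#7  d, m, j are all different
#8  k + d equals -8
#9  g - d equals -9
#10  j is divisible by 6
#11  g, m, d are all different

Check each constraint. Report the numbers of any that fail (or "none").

#1 6 / 2 = 3, so 2 divides 6 — OK.
#2 m - k = 0 - (-4) = 4 — OK.
#3 max(-4, -4) = -4 — OK.
#4 d = -4 is in {-6, 0, -2, -4} — OK.
#5 j = 6 lies in [6, 7] — OK.
#6 d = -4 > -7, so we need k ≤ -5; but k = -4 > -5 — violated.
#7 values -4, 0, 6 are pairwise distinct — OK.
#8 k + d = -4 + (-4) = -8 — OK.
#9 g - d = -13 - (-4) = -9 — OK.
#10 6 / 6 = 1, so 6 divides 6 — OK.
#11 values -13, 0, -4 are pairwise distinct — OK.

Violated: 6.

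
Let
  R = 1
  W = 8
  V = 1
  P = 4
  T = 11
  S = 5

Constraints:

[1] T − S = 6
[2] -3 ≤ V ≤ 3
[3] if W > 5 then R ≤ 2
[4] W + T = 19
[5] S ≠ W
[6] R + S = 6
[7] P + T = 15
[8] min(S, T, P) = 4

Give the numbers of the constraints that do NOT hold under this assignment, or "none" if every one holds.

No violations.

[1] T − S = 11 − 5 = 6  OK
[2] V = 1 lies in [-3, 3]  OK
[3] W = 8 > 5, so we need R ≤ 2; R = 1 ≤ 2  OK
[4] W + T = 8 + 11 = 19  OK
[5] S = 5, W = 8; distinct  OK
[6] R + S = 1 + 5 = 6  OK
[7] P + T = 4 + 11 = 15  OK
[8] min(5, 11, 4) = 4  OK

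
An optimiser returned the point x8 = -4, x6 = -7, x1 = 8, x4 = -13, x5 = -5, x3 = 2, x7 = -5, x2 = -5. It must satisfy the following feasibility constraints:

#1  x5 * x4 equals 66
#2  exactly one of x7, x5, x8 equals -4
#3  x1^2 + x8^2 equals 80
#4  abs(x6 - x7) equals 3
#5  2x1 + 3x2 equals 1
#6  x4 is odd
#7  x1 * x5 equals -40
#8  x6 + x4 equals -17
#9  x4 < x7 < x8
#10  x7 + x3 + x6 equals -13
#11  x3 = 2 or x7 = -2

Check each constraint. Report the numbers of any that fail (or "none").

#1 x5 * x4 = -5 * (-13) = 65, not 66 — fails.
#2 x7=-5, x5=-5, x8=-4; 1 of them equals -4 — holds.
#3 x1^2 + x8^2 = 8^2 + (-4)^2 = 64 + 16 = 80 — holds.
#4 abs(-7 - (-5)) = 2, not 3 — fails.
#5 2x1 + 3x2 = 2(8) + 3(-5) = 1 — holds.
#6 x4 = -13 is odd — holds.
#7 x1 * x5 = 8 * (-5) = -40 — holds.
#8 x6 + x4 = -7 + (-13) = -20, not -17 — fails.
#9 values -13 < -5 < -4 — holds.
#10 x7 + x3 + x6 = -5 + 2 + (-7) = -10, not -13 — fails.
#11 x3 = 2 = 2 (first disjunct) — holds.

Constraints 1, 4, 8, 10 do not hold.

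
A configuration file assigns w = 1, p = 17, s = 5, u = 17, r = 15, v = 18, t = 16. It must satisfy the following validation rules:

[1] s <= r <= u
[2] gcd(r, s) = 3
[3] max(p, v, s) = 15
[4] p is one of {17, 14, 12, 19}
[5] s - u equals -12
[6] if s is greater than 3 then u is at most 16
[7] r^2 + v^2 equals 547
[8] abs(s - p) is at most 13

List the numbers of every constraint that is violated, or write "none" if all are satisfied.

[1] values 5 <= 15 <= 17  holds
[2] gcd(15, 5) = 5, not 3  fails
[3] max(17, 18, 5) = 18, not 15  fails
[4] p = 17 is in {17, 14, 12, 19}  holds
[5] s - u = 5 - 17 = -12  holds
[6] s = 5 > 3, so we need u ≤ 16; but u = 17 > 16  fails
[7] r^2 + v^2 = 15^2 + 18^2 = 225 + 324 = 549, not 547  fails
[8] abs(5 - 17) = 12; 12 ≤ 13  holds

No — constraints 2, 3, 6, 7 are not satisfied.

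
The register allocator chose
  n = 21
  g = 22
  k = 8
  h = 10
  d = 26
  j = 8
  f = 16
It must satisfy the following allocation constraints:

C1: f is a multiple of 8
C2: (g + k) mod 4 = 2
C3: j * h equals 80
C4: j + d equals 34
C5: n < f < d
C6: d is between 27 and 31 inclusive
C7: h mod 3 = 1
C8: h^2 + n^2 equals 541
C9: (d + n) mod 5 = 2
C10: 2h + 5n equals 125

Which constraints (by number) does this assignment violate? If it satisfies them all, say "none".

Violated: 5, 6.

C1: 16 / 8 = 2, so 8 divides 16  ✔
C2: g + k = 30; 30 mod 4 = 2  ✔
C3: j * h = 8 * 10 = 80  ✔
C4: j + d = 8 + 26 = 34  ✔
C5: values 21, 16, 26; n = 21 is not < f = 16  ✘
C6: d = 26 is outside [27, 31]  ✘
C7: 10 mod 3 = 1  ✔
C8: h^2 + n^2 = 10^2 + 21^2 = 100 + 441 = 541  ✔
C9: d + n = 47; 47 mod 5 = 2  ✔
C10: 2h + 5n = 2(10) + 5(21) = 125  ✔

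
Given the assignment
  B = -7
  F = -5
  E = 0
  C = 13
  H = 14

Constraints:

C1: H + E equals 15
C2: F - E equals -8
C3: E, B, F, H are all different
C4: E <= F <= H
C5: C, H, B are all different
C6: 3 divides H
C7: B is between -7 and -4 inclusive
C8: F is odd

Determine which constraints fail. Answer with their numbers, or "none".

The assignment fails constraints 1, 2, 4, 6.

C1: H + E = 14 + 0 = 14, not 15 — fails.
C2: F - E = -5 - 0 = -5, not -8 — fails.
C3: values 0, -7, -5, 14 are pairwise distinct — holds.
C4: values 0, -5, 14; E = 0 is not <= F = -5 — fails.
C5: values 13, 14, -7 are pairwise distinct — holds.
C6: 14 = 3*4 + 2, so 3 does not divide 14 — fails.
C7: B = -7 lies in [-7, -4] — holds.
C8: F = -5 is odd — holds.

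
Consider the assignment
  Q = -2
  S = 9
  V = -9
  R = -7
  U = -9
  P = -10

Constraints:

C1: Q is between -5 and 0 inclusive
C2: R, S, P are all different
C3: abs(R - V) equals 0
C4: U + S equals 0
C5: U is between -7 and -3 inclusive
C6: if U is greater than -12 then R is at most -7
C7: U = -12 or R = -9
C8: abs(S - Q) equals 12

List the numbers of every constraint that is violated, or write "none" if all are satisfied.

Constraints 3, 5, 7, 8 are violated.

C1: Q = -2 lies in [-5, 0] — OK.
C2: values -7, 9, -10 are pairwise distinct — OK.
C3: abs(-7 - (-9)) = 2, not 0 — violated.
C4: U + S = -9 + 9 = 0 — OK.
C5: U = -9 is outside [-7, -3] — violated.
C6: U = -9 > -12, so we need R ≤ -7; R = -7 ≤ -7 — OK.
C7: U = -9 ≠ -12 and R = -7 ≠ -9; both disjuncts false — violated.
C8: abs(9 - (-2)) = 11, not 12 — violated.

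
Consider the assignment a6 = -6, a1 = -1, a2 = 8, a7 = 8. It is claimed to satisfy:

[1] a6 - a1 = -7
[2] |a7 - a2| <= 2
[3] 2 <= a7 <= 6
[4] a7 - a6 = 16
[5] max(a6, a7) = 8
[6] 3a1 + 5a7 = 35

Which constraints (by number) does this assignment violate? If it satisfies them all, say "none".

Constraints 1, 3, 4, and 6 are violated.

[1] a6 - a1 = -6 - (-1) = -5, not -7 — violated.
[2] |8 - 8| = 0; 0 ≤ 2 — OK.
[3] a7 = 8 is outside [2, 6] — violated.
[4] a7 - a6 = 8 - (-6) = 14, not 16 — violated.
[5] max(-6, 8) = 8 — OK.
[6] 3a1 + 5a7 = 3(-1) + 5(8) = 37, not 35 — violated.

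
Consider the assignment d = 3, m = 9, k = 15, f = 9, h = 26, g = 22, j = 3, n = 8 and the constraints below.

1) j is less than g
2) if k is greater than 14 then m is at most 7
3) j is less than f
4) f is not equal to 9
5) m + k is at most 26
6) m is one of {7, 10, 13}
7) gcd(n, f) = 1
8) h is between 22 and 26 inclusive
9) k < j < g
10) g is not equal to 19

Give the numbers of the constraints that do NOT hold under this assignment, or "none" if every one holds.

1) j = 3, g = 22; 3 < 22 — holds.
2) k = 15 > 14, so we need m ≤ 7; but m = 9 > 7 — does not hold.
3) j = 3, f = 9; 3 < 9 — holds.
4) f = 9, but 9 is required to differ — does not hold.
5) m + k = 9 + 15 = 24; 24 ≤ 26 — holds.
6) m = 9 is not in {7, 10, 13} — does not hold.
7) gcd(8, 9) = 1 — holds.
8) h = 26 lies in [22, 26] — holds.
9) values 15, 3, 22; k = 15 is not < j = 3 — does not hold.
10) g = 22, and 22 ≠ 19 — holds.

The assignment fails constraints 2, 4, 6, and 9.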